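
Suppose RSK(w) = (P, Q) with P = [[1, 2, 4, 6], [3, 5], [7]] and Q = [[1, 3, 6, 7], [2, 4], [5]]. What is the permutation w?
Reverse the RSK construction: for i from n down to 1, find the cell of Q containing i, remove the entry at that cell from P, and reverse-bump it up through P; the value ejected from row 1 is w(i).

Step i=7: Q has 7 at row 1, column 4; remove that cell from P, ejecting 6. So w(7) = 6. P is now [[1, 2, 4], [3, 5], [7]].
Step i=6: Q has 6 at row 1, column 3; remove that cell from P, ejecting 4. So w(6) = 4. P is now [[1, 2], [3, 5], [7]].
Step i=5: Q has 5 at row 3, column 1; remove 7 from row 3 of P and reverse-bump: 7 enters row 2 and ejects 5; 5 enters row 1 and ejects 2. So w(5) = 2. P is now [[1, 5], [3, 7]].
Step i=4: Q has 4 at row 2, column 2; remove 7 from row 2 of P and reverse-bump: 7 enters row 1 and ejects 5. So w(4) = 5. P is now [[1, 7], [3]].
Step i=3: Q has 3 at row 1, column 2; remove that cell from P, ejecting 7. So w(3) = 7. P is now [[1], [3]].
Step i=2: Q has 2 at row 2, column 1; remove 3 from row 2 of P and reverse-bump: 3 enters row 1 and ejects 1. So w(2) = 1. P is now [[3]].
Step i=1: Q has 1 at row 1, column 1; remove that cell from P, ejecting 3. So w(1) = 3. P is now [].

So w = 3 1 7 5 2 4 6.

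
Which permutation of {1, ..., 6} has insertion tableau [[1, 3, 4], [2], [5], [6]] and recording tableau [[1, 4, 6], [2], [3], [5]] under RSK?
6 5 2 3 1 4

Reverse the RSK construction: for i from n down to 1, find the cell of Q containing i, remove the entry at that cell from P, and reverse-bump it up through P; the value ejected from row 1 is w(i).

Step i=6: Q has 6 at row 1, column 3; remove that cell from P, ejecting 4. So w(6) = 4. P is now [[1, 3], [2], [5], [6]].
Step i=5: Q has 5 at row 4, column 1; remove 6 from row 4 of P and reverse-bump: 6 enters row 3 and ejects 5; 5 enters row 2 and ejects 2; 2 enters row 1 and ejects 1. So w(5) = 1. P is now [[2, 3], [5], [6]].
Step i=4: Q has 4 at row 1, column 2; remove that cell from P, ejecting 3. So w(4) = 3. P is now [[2], [5], [6]].
Step i=3: Q has 3 at row 3, column 1; remove 6 from row 3 of P and reverse-bump: 6 enters row 2 and ejects 5; 5 enters row 1 and ejects 2. So w(3) = 2. P is now [[5], [6]].
Step i=2: Q has 2 at row 2, column 1; remove 6 from row 2 of P and reverse-bump: 6 enters row 1 and ejects 5. So w(2) = 5. P is now [[6]].
Step i=1: Q has 1 at row 1, column 1; remove that cell from P, ejecting 6. So w(1) = 6. P is now [].

So w = 6 5 2 3 1 4.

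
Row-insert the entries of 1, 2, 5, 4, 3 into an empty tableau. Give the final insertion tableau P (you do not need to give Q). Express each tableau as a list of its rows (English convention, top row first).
P = [[1, 2, 3], [4], [5]]

After inserting 1: P = [[1]].
After inserting 2: P = [[1, 2]].
After inserting 5: P = [[1, 2, 5]].
After inserting 4: P = [[1, 2, 4], [5]].
After inserting 3: P = [[1, 2, 3], [4], [5]].

So P = [[1, 2, 3], [4], [5]].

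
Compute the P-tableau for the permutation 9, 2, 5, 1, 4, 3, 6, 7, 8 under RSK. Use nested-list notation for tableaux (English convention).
After inserting 9: P = [[9]].
After inserting 2: P = [[2], [9]].
After inserting 5: P = [[2, 5], [9]].
After inserting 1: P = [[1, 5], [2], [9]].
After inserting 4: P = [[1, 4], [2, 5], [9]].
After inserting 3: P = [[1, 3], [2, 4], [5], [9]].
After inserting 6: P = [[1, 3, 6], [2, 4], [5], [9]].
After inserting 7: P = [[1, 3, 6, 7], [2, 4], [5], [9]].
After inserting 8: P = [[1, 3, 6, 7, 8], [2, 4], [5], [9]].

So P = [[1, 3, 6, 7, 8], [2, 4], [5], [9]].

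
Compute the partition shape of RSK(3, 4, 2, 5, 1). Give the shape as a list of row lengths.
RSK row insertion gives P = [[1, 4, 5], [2], [3]], which has shape [3, 1, 1].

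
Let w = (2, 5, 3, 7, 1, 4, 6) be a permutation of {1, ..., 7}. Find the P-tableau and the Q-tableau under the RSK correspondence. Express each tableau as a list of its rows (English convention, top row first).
Insert each entry of the permutation into P by Schensted row insertion, recording in Q the position of each new cell.

Insert 2: appended to row 1. P = [[2]].
Insert 5: appended to row 1. P = [[2, 5]].
Insert 3: 3 bumps 5 from row 1; 5 starts row 2. P = [[2, 3], [5]].
Insert 7: appended to row 1. P = [[2, 3, 7], [5]].
Insert 1: 1 bumps 2 from row 1; 2 bumps 5 from row 2; 5 starts row 3. P = [[1, 3, 7], [2], [5]].
Insert 4: 4 bumps 7 from row 1; 7 appends to row 2. P = [[1, 3, 4], [2, 7], [5]].
Insert 6: appended to row 1. P = [[1, 3, 4, 6], [2, 7], [5]].

So P = [[1, 3, 4, 6], [2, 7], [5]], Q = [[1, 2, 4, 7], [3, 6], [5]].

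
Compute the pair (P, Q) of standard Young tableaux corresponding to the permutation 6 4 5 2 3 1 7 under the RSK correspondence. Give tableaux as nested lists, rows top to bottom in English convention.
Insert each entry of the permutation into P by Schensted row insertion, recording in Q the position of each new cell.

Insert 6: appended to row 1. P = [[6]].
Insert 4: 4 bumps 6 from row 1; 6 starts row 2. P = [[4], [6]].
Insert 5: appended to row 1. P = [[4, 5], [6]].
Insert 2: 2 bumps 4 from row 1; 4 bumps 6 from row 2; 6 starts row 3. P = [[2, 5], [4], [6]].
Insert 3: 3 bumps 5 from row 1; 5 appends to row 2. P = [[2, 3], [4, 5], [6]].
Insert 1: 1 bumps 2 from row 1; 2 bumps 4 from row 2; 4 bumps 6 from row 3; 6 starts row 4. P = [[1, 3], [2, 5], [4], [6]].
Insert 7: appended to row 1. P = [[1, 3, 7], [2, 5], [4], [6]].

So P = [[1, 3, 7], [2, 5], [4], [6]], Q = [[1, 3, 7], [2, 5], [4], [6]].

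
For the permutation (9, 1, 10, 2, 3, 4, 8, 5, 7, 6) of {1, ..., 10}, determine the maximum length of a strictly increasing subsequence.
6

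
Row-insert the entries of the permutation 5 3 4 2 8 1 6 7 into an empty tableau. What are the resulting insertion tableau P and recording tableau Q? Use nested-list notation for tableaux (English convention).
P = [[1, 4, 6, 7], [2, 8], [3], [5]], Q = [[1, 3, 5, 8], [2, 7], [4], [6]]

Insert each entry of the permutation into P by Schensted row insertion, recording in Q the position of each new cell.

Insert 5: appended to row 1. P = [[5]].
Insert 3: 3 bumps 5 from row 1; 5 starts row 2. P = [[3], [5]].
Insert 4: appended to row 1. P = [[3, 4], [5]].
Insert 2: 2 bumps 3 from row 1; 3 bumps 5 from row 2; 5 starts row 3. P = [[2, 4], [3], [5]].
Insert 8: appended to row 1. P = [[2, 4, 8], [3], [5]].
Insert 1: 1 bumps 2 from row 1; 2 bumps 3 from row 2; 3 bumps 5 from row 3; 5 starts row 4. P = [[1, 4, 8], [2], [3], [5]].
Insert 6: 6 bumps 8 from row 1; 8 appends to row 2. P = [[1, 4, 6], [2, 8], [3], [5]].
Insert 7: appended to row 1. P = [[1, 4, 6, 7], [2, 8], [3], [5]].

So P = [[1, 4, 6, 7], [2, 8], [3], [5]], Q = [[1, 3, 5, 8], [2, 7], [4], [6]].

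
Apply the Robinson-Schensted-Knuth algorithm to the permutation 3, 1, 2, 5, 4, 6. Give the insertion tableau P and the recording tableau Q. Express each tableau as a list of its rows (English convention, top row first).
Insert each entry of the permutation into P by Schensted row insertion, recording in Q the position of each new cell.

Insert 3: appended to row 1. P = [[3]].
Insert 1: 1 bumps 3 from row 1; 3 starts row 2. P = [[1], [3]].
Insert 2: appended to row 1. P = [[1, 2], [3]].
Insert 5: appended to row 1. P = [[1, 2, 5], [3]].
Insert 4: 4 bumps 5 from row 1; 5 appends to row 2. P = [[1, 2, 4], [3, 5]].
Insert 6: appended to row 1. P = [[1, 2, 4, 6], [3, 5]].

So P = [[1, 2, 4, 6], [3, 5]], Q = [[1, 3, 4, 6], [2, 5]].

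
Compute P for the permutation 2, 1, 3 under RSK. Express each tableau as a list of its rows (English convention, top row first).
P = [[1, 3], [2]]

Insert 2: appended to row 1. P = [[2]].
Insert 1: 1 bumps 2 from row 1; 2 starts row 2. P = [[1], [2]].
Insert 3: appended to row 1. P = [[1, 3], [2]].

So P = [[1, 3], [2]].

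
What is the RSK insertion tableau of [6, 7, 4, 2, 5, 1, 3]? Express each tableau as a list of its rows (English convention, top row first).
Insert 6: appended to row 1. P = [[6]].
Insert 7: appended to row 1. P = [[6, 7]].
Insert 4: 4 bumps 6 from row 1; 6 starts row 2. P = [[4, 7], [6]].
Insert 2: 2 bumps 4 from row 1; 4 bumps 6 from row 2; 6 starts row 3. P = [[2, 7], [4], [6]].
Insert 5: 5 bumps 7 from row 1; 7 appends to row 2. P = [[2, 5], [4, 7], [6]].
Insert 1: 1 bumps 2 from row 1; 2 bumps 4 from row 2; 4 bumps 6 from row 3; 6 starts row 4. P = [[1, 5], [2, 7], [4], [6]].
Insert 3: 3 bumps 5 from row 1; 5 bumps 7 from row 2; 7 appends to row 3. P = [[1, 3], [2, 5], [4, 7], [6]].

So P = [[1, 3], [2, 5], [4, 7], [6]].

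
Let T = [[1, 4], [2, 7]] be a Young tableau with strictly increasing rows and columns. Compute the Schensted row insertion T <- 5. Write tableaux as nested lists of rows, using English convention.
5 is larger than every entry of row 1, so it is appended to row 1. The new tableau is [[1, 4, 5], [2, 7]].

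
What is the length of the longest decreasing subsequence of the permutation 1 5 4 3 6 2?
4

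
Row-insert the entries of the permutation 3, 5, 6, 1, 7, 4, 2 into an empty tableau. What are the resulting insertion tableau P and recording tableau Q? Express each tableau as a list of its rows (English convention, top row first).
P = [[1, 2, 6, 7], [3, 4], [5]], Q = [[1, 2, 3, 5], [4, 6], [7]]

Insert each entry of the permutation into P by Schensted row insertion, recording in Q the position of each new cell.

After inserting 3: P = [[3]].
After inserting 5: P = [[3, 5]].
After inserting 6: P = [[3, 5, 6]].
After inserting 1: P = [[1, 5, 6], [3]].
After inserting 7: P = [[1, 5, 6, 7], [3]].
After inserting 4: P = [[1, 4, 6, 7], [3, 5]].
After inserting 2: P = [[1, 2, 6, 7], [3, 4], [5]].

So P = [[1, 2, 6, 7], [3, 4], [5]], Q = [[1, 2, 3, 5], [4, 6], [7]].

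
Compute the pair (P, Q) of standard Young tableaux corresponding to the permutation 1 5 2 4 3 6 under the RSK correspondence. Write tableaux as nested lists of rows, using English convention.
Insert each entry of the permutation into P by Schensted row insertion, recording in Q the position of each new cell.

Insert 1: appended to row 1. P = [[1]].
Insert 5: appended to row 1. P = [[1, 5]].
Insert 2: 2 bumps 5 from row 1; 5 starts row 2. P = [[1, 2], [5]].
Insert 4: appended to row 1. P = [[1, 2, 4], [5]].
Insert 3: 3 bumps 4 from row 1; 4 bumps 5 from row 2; 5 starts row 3. P = [[1, 2, 3], [4], [5]].
Insert 6: appended to row 1. P = [[1, 2, 3, 6], [4], [5]].

So P = [[1, 2, 3, 6], [4], [5]], Q = [[1, 2, 4, 6], [3], [5]].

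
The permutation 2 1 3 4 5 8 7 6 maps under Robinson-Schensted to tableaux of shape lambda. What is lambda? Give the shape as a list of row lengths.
[5, 2, 1]

Row-insert each entry into an empty tableau.

After inserting 2: P = [[2]].
After inserting 1: P = [[1], [2]].
After inserting 3: P = [[1, 3], [2]].
After inserting 4: P = [[1, 3, 4], [2]].
After inserting 5: P = [[1, 3, 4, 5], [2]].
After inserting 8: P = [[1, 3, 4, 5, 8], [2]].
After inserting 7: P = [[1, 3, 4, 5, 7], [2, 8]].
After inserting 6: P = [[1, 3, 4, 5, 6], [2, 7], [8]].

The final insertion tableau P = [[1, 3, 4, 5, 6], [2, 7], [8]] has shape [5, 2, 1].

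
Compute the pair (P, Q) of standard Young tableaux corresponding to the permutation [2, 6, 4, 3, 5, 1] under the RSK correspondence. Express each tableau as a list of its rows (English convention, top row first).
Insert each entry of the permutation into P by Schensted row insertion, recording in Q the position of each new cell.

After inserting 2: P = [[2]].
After inserting 6: P = [[2, 6]].
After inserting 4: P = [[2, 4], [6]].
After inserting 3: P = [[2, 3], [4], [6]].
After inserting 5: P = [[2, 3, 5], [4], [6]].
After inserting 1: P = [[1, 3, 5], [2], [4], [6]].

So P = [[1, 3, 5], [2], [4], [6]], Q = [[1, 2, 5], [3], [4], [6]].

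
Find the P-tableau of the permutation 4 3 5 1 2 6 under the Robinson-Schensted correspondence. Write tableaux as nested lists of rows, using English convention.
After inserting 4: P = [[4]].
After inserting 3: P = [[3], [4]].
After inserting 5: P = [[3, 5], [4]].
After inserting 1: P = [[1, 5], [3], [4]].
After inserting 2: P = [[1, 2], [3, 5], [4]].
After inserting 6: P = [[1, 2, 6], [3, 5], [4]].

So P = [[1, 2, 6], [3, 5], [4]].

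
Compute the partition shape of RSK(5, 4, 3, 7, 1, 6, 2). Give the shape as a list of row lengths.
[2, 2, 2, 1]

Row-insert each entry into an empty tableau.

After inserting 5: P = [[5]].
After inserting 4: P = [[4], [5]].
After inserting 3: P = [[3], [4], [5]].
After inserting 7: P = [[3, 7], [4], [5]].
After inserting 1: P = [[1, 7], [3], [4], [5]].
After inserting 6: P = [[1, 6], [3, 7], [4], [5]].
After inserting 2: P = [[1, 2], [3, 6], [4, 7], [5]].

The final insertion tableau P = [[1, 2], [3, 6], [4, 7], [5]] has shape [2, 2, 2, 1].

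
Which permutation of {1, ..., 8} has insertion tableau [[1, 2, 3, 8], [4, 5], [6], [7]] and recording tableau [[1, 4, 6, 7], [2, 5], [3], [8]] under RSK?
7 4 1 6 2 5 8 3

Reverse the RSK construction: for i from n down to 1, find the cell of Q containing i, remove the entry at that cell from P, and reverse-bump it up through P; the value ejected from row 1 is w(i).

Step i=8: Q has 8 at row 4, column 1; remove 7 from row 4 of P and reverse-bump: 7 enters row 3 and ejects 6; 6 enters row 2 and ejects 5; 5 enters row 1 and ejects 3. So w(8) = 3. P is now [[1, 2, 5, 8], [4, 6], [7]].
Step i=7: Q has 7 at row 1, column 4; remove that cell from P, ejecting 8. So w(7) = 8. P is now [[1, 2, 5], [4, 6], [7]].
Step i=6: Q has 6 at row 1, column 3; remove that cell from P, ejecting 5. So w(6) = 5. P is now [[1, 2], [4, 6], [7]].
Step i=5: Q has 5 at row 2, column 2; remove 6 from row 2 of P and reverse-bump: 6 enters row 1 and ejects 2. So w(5) = 2. P is now [[1, 6], [4], [7]].
Step i=4: Q has 4 at row 1, column 2; remove that cell from P, ejecting 6. So w(4) = 6. P is now [[1], [4], [7]].
Step i=3: Q has 3 at row 3, column 1; remove 7 from row 3 of P and reverse-bump: 7 enters row 2 and ejects 4; 4 enters row 1 and ejects 1. So w(3) = 1. P is now [[4], [7]].
Step i=2: Q has 2 at row 2, column 1; remove 7 from row 2 of P and reverse-bump: 7 enters row 1 and ejects 4. So w(2) = 4. P is now [[7]].
Step i=1: Q has 1 at row 1, column 1; remove that cell from P, ejecting 7. So w(1) = 7. P is now [].

So w = 7 4 1 6 2 5 8 3.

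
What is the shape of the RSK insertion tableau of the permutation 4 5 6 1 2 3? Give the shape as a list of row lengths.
[3, 3]

Row-insert each entry into an empty tableau.

After inserting 4: P = [[4]].
After inserting 5: P = [[4, 5]].
After inserting 6: P = [[4, 5, 6]].
After inserting 1: P = [[1, 5, 6], [4]].
After inserting 2: P = [[1, 2, 6], [4, 5]].
After inserting 3: P = [[1, 2, 3], [4, 5, 6]].

The final insertion tableau P = [[1, 2, 3], [4, 5, 6]] has shape [3, 3].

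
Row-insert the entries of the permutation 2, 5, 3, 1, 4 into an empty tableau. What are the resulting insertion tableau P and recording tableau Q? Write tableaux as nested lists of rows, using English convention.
Insert each entry of the permutation into P by Schensted row insertion, recording in Q the position of each new cell.

Insert 2: appended to row 1. P = [[2]].
Insert 5: appended to row 1. P = [[2, 5]].
Insert 3: 3 bumps 5 from row 1; 5 starts row 2. P = [[2, 3], [5]].
Insert 1: 1 bumps 2 from row 1; 2 bumps 5 from row 2; 5 starts row 3. P = [[1, 3], [2], [5]].
Insert 4: appended to row 1. P = [[1, 3, 4], [2], [5]].

So P = [[1, 3, 4], [2], [5]], Q = [[1, 2, 5], [3], [4]].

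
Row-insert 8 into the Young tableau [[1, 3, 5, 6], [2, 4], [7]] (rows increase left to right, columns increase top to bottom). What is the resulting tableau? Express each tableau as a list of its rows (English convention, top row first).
8 is larger than every entry of row 1, so it is appended to row 1. The new tableau is [[1, 3, 5, 6, 8], [2, 4], [7]].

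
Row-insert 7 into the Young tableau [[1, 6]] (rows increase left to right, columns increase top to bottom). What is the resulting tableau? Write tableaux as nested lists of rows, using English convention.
[[1, 6, 7]]

7 is larger than every entry of row 1, so it is appended to row 1. The new tableau is [[1, 6, 7]].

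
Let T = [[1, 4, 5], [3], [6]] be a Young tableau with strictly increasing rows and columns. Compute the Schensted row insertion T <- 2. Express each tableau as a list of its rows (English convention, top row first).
In row 1, 2 replaces 4 (the leftmost entry greater than 2); 4 is bumped to row 2. 4 is appended to row 2. The new tableau is [[1, 2, 5], [3, 4], [6]].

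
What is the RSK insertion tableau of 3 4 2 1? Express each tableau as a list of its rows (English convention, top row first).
P = [[1, 4], [2], [3]]

Insert 3: appended to row 1. P = [[3]].
Insert 4: appended to row 1. P = [[3, 4]].
Insert 2: 2 bumps 3 from row 1; 3 starts row 2. P = [[2, 4], [3]].
Insert 1: 1 bumps 2 from row 1; 2 bumps 3 from row 2; 3 starts row 3. P = [[1, 4], [2], [3]].

So P = [[1, 4], [2], [3]].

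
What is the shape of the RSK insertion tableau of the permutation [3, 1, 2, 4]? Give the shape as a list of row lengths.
Row-insert each entry into an empty tableau.

After inserting 3: P = [[3]].
After inserting 1: P = [[1], [3]].
After inserting 2: P = [[1, 2], [3]].
After inserting 4: P = [[1, 2, 4], [3]].

The final insertion tableau P = [[1, 2, 4], [3]] has shape [3, 1].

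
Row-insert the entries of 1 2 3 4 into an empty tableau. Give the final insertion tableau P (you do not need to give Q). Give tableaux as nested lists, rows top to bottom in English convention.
Insert 1: appended to row 1. P = [[1]].
Insert 2: appended to row 1. P = [[1, 2]].
Insert 3: appended to row 1. P = [[1, 2, 3]].
Insert 4: appended to row 1. P = [[1, 2, 3, 4]].

So P = [[1, 2, 3, 4]].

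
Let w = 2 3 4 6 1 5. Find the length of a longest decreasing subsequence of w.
2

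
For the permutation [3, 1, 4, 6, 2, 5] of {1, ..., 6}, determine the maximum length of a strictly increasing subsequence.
3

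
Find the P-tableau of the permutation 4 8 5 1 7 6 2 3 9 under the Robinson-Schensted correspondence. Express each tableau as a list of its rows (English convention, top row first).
After inserting 4: P = [[4]].
After inserting 8: P = [[4, 8]].
After inserting 5: P = [[4, 5], [8]].
After inserting 1: P = [[1, 5], [4], [8]].
After inserting 7: P = [[1, 5, 7], [4], [8]].
After inserting 6: P = [[1, 5, 6], [4, 7], [8]].
After inserting 2: P = [[1, 2, 6], [4, 5], [7], [8]].
After inserting 3: P = [[1, 2, 3], [4, 5, 6], [7], [8]].
After inserting 9: P = [[1, 2, 3, 9], [4, 5, 6], [7], [8]].

So P = [[1, 2, 3, 9], [4, 5, 6], [7], [8]].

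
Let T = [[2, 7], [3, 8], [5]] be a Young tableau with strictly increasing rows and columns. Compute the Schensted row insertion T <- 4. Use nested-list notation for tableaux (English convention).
[[2, 4], [3, 7], [5, 8]]

In row 1, 4 replaces 7 (the leftmost entry greater than 4); 7 is bumped to row 2. In row 2, 7 replaces 8 (the leftmost entry greater than 7); 8 is bumped to row 3. 8 is appended to row 3. The new tableau is [[2, 4], [3, 7], [5, 8]].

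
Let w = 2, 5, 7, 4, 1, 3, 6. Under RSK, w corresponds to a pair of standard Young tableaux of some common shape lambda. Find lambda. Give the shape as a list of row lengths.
Row-insert each entry into an empty tableau.

After inserting 2: P = [[2]].
After inserting 5: P = [[2, 5]].
After inserting 7: P = [[2, 5, 7]].
After inserting 4: P = [[2, 4, 7], [5]].
After inserting 1: P = [[1, 4, 7], [2], [5]].
After inserting 3: P = [[1, 3, 7], [2, 4], [5]].
After inserting 6: P = [[1, 3, 6], [2, 4, 7], [5]].

The final insertion tableau P = [[1, 3, 6], [2, 4, 7], [5]] has shape [3, 3, 1].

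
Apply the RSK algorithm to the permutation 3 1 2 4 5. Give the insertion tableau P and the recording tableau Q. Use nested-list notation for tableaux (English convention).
P = [[1, 2, 4, 5], [3]], Q = [[1, 3, 4, 5], [2]]

Insert each entry of the permutation into P by Schensted row insertion, recording in Q the position of each new cell.

Insert 3: appended to row 1. P = [[3]], Q = [[1]].
Insert 1: 1 bumps 3 from row 1; 3 starts row 2. P = [[1], [3]], Q = [[1], [2]].
Insert 2: appended to row 1. P = [[1, 2], [3]], Q = [[1, 3], [2]].
Insert 4: appended to row 1. P = [[1, 2, 4], [3]], Q = [[1, 3, 4], [2]].
Insert 5: appended to row 1. P = [[1, 2, 4, 5], [3]], Q = [[1, 3, 4, 5], [2]].

So P = [[1, 2, 4, 5], [3]], Q = [[1, 3, 4, 5], [2]].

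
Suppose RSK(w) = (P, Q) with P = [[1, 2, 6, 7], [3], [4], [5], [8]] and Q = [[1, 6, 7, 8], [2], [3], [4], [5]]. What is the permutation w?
Reverse RSK: for i = n, n-1, ..., 1, locate i in Q, remove the corresponding corner cell from P, and reverse-bump its entry up through P; the value ejected from row 1 is w(i).

So w = 8 5 4 3 1 2 6 7.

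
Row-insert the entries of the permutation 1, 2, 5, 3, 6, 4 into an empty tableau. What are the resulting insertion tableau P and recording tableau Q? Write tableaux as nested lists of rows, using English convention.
Insert each entry of the permutation into P by Schensted row insertion, recording in Q the position of each new cell.

Insert 1: appended to row 1. P = [[1]].
Insert 2: appended to row 1. P = [[1, 2]].
Insert 5: appended to row 1. P = [[1, 2, 5]].
Insert 3: 3 bumps 5 from row 1; 5 starts row 2. P = [[1, 2, 3], [5]].
Insert 6: appended to row 1. P = [[1, 2, 3, 6], [5]].
Insert 4: 4 bumps 6 from row 1; 6 appends to row 2. P = [[1, 2, 3, 4], [5, 6]].

So P = [[1, 2, 3, 4], [5, 6]], Q = [[1, 2, 3, 5], [4, 6]].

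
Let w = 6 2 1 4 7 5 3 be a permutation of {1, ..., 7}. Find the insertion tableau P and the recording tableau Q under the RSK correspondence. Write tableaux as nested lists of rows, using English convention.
Insert each entry of the permutation into P by Schensted row insertion, recording in Q the position of each new cell.

Insert 6: appended to row 1. P = [[6]].
Insert 2: 2 bumps 6 from row 1; 6 starts row 2. P = [[2], [6]].
Insert 1: 1 bumps 2 from row 1; 2 bumps 6 from row 2; 6 starts row 3. P = [[1], [2], [6]].
Insert 4: appended to row 1. P = [[1, 4], [2], [6]].
Insert 7: appended to row 1. P = [[1, 4, 7], [2], [6]].
Insert 5: 5 bumps 7 from row 1; 7 appends to row 2. P = [[1, 4, 5], [2, 7], [6]].
Insert 3: 3 bumps 4 from row 1; 4 bumps 7 from row 2; 7 appends to row 3. P = [[1, 3, 5], [2, 4], [6, 7]].

So P = [[1, 3, 5], [2, 4], [6, 7]], Q = [[1, 4, 5], [2, 6], [3, 7]].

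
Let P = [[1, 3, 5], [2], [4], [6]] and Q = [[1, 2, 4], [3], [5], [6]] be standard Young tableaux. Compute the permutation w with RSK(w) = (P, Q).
Reverse the RSK construction: for i from n down to 1, find the cell of Q containing i, remove the entry at that cell from P, and reverse-bump it up through P; the value ejected from row 1 is w(i).

Step i=6: Q has 6 at row 4, column 1; remove 6 from row 4 of P and reverse-bump: 6 enters row 3 and ejects 4; 4 enters row 2 and ejects 2; 2 enters row 1 and ejects 1. So w(6) = 1. P is now [[2, 3, 5], [4], [6]].
Step i=5: Q has 5 at row 3, column 1; remove 6 from row 3 of P and reverse-bump: 6 enters row 2 and ejects 4; 4 enters row 1 and ejects 3. So w(5) = 3. P is now [[2, 4, 5], [6]].
Step i=4: Q has 4 at row 1, column 3; remove that cell from P, ejecting 5. So w(4) = 5. P is now [[2, 4], [6]].
Step i=3: Q has 3 at row 2, column 1; remove 6 from row 2 of P and reverse-bump: 6 enters row 1 and ejects 4. So w(3) = 4. P is now [[2, 6]].
Step i=2: Q has 2 at row 1, column 2; remove that cell from P, ejecting 6. So w(2) = 6. P is now [[2]].
Step i=1: Q has 1 at row 1, column 1; remove that cell from P, ejecting 2. So w(1) = 2. P is now [].

So w = 2 6 4 5 3 1.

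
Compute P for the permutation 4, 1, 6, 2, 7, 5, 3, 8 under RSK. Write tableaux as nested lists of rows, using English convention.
Insert 4: appended to row 1. P = [[4]].
Insert 1: 1 bumps 4 from row 1; 4 starts row 2. P = [[1], [4]].
Insert 6: appended to row 1. P = [[1, 6], [4]].
Insert 2: 2 bumps 6 from row 1; 6 appends to row 2. P = [[1, 2], [4, 6]].
Insert 7: appended to row 1. P = [[1, 2, 7], [4, 6]].
Insert 5: 5 bumps 7 from row 1; 7 appends to row 2. P = [[1, 2, 5], [4, 6, 7]].
Insert 3: 3 bumps 5 from row 1; 5 bumps 6 from row 2; 6 starts row 3. P = [[1, 2, 3], [4, 5, 7], [6]].
Insert 8: appended to row 1. P = [[1, 2, 3, 8], [4, 5, 7], [6]].

So P = [[1, 2, 3, 8], [4, 5, 7], [6]].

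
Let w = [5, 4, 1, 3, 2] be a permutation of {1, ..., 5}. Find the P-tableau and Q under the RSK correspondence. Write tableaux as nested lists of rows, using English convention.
Insert each entry of the permutation into P by Schensted row insertion, recording in Q the position of each new cell.

After inserting 5: P = [[5]].
After inserting 4: P = [[4], [5]].
After inserting 1: P = [[1], [4], [5]].
After inserting 3: P = [[1, 3], [4], [5]].
After inserting 2: P = [[1, 2], [3], [4], [5]].

So P = [[1, 2], [3], [4], [5]], Q = [[1, 4], [2], [3], [5]].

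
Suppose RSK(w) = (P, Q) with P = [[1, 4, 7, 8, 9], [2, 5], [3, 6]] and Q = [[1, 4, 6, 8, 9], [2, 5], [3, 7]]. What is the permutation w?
Reverse the RSK construction: for i from n down to 1, find the cell of Q containing i, remove the entry at that cell from P, and reverse-bump it up through P; the value ejected from row 1 is w(i).

Step i=9: Q has 9 at row 1, column 5; remove that cell from P, ejecting 9. So w(9) = 9. P is now [[1, 4, 7, 8], [2, 5], [3, 6]].
Step i=8: Q has 8 at row 1, column 4; remove that cell from P, ejecting 8. So w(8) = 8. P is now [[1, 4, 7], [2, 5], [3, 6]].
Step i=7: Q has 7 at row 3, column 2; remove 6 from row 3 of P and reverse-bump: 6 enters row 2 and ejects 5; 5 enters row 1 and ejects 4. So w(7) = 4. P is now [[1, 5, 7], [2, 6], [3]].
Step i=6: Q has 6 at row 1, column 3; remove that cell from P, ejecting 7. So w(6) = 7. P is now [[1, 5], [2, 6], [3]].
Step i=5: Q has 5 at row 2, column 2; remove 6 from row 2 of P and reverse-bump: 6 enters row 1 and ejects 5. So w(5) = 5. P is now [[1, 6], [2], [3]].
Step i=4: Q has 4 at row 1, column 2; remove that cell from P, ejecting 6. So w(4) = 6. P is now [[1], [2], [3]].
Step i=3: Q has 3 at row 3, column 1; remove 3 from row 3 of P and reverse-bump: 3 enters row 2 and ejects 2; 2 enters row 1 and ejects 1. So w(3) = 1. P is now [[2], [3]].
Step i=2: Q has 2 at row 2, column 1; remove 3 from row 2 of P and reverse-bump: 3 enters row 1 and ejects 2. So w(2) = 2. P is now [[3]].
Step i=1: Q has 1 at row 1, column 1; remove that cell from P, ejecting 3. So w(1) = 3. P is now [].

So w = 3 2 1 6 5 7 4 8 9.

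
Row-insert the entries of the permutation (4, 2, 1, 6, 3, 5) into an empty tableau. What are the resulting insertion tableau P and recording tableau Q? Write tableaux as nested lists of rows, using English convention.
Insert each entry of the permutation into P by Schensted row insertion, recording in Q the position of each new cell.

Insert 4: appended to row 1. P = [[4]].
Insert 2: 2 bumps 4 from row 1; 4 starts row 2. P = [[2], [4]].
Insert 1: 1 bumps 2 from row 1; 2 bumps 4 from row 2; 4 starts row 3. P = [[1], [2], [4]].
Insert 6: appended to row 1. P = [[1, 6], [2], [4]].
Insert 3: 3 bumps 6 from row 1; 6 appends to row 2. P = [[1, 3], [2, 6], [4]].
Insert 5: appended to row 1. P = [[1, 3, 5], [2, 6], [4]].

So P = [[1, 3, 5], [2, 6], [4]], Q = [[1, 4, 6], [2, 5], [3]].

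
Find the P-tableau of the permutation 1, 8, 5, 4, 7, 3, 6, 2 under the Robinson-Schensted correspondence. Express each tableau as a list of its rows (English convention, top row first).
P = [[1, 2, 6], [3, 7], [4], [5], [8]]

After inserting 1: P = [[1]].
After inserting 8: P = [[1, 8]].
After inserting 5: P = [[1, 5], [8]].
After inserting 4: P = [[1, 4], [5], [8]].
After inserting 7: P = [[1, 4, 7], [5], [8]].
After inserting 3: P = [[1, 3, 7], [4], [5], [8]].
After inserting 6: P = [[1, 3, 6], [4, 7], [5], [8]].
After inserting 2: P = [[1, 2, 6], [3, 7], [4], [5], [8]].

So P = [[1, 2, 6], [3, 7], [4], [5], [8]].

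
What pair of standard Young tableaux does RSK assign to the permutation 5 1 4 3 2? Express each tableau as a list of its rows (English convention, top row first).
P = [[1, 2], [3], [4], [5]], Q = [[1, 3], [2], [4], [5]]

Insert each entry of the permutation into P by Schensted row insertion, recording in Q the position of each new cell.

Insert 5: appended to row 1. P = [[5]], Q = [[1]].
Insert 1: 1 bumps 5 from row 1; 5 starts row 2. P = [[1], [5]], Q = [[1], [2]].
Insert 4: appended to row 1. P = [[1, 4], [5]], Q = [[1, 3], [2]].
Insert 3: 3 bumps 4 from row 1; 4 bumps 5 from row 2; 5 starts row 3. P = [[1, 3], [4], [5]], Q = [[1, 3], [2], [4]].
Insert 2: 2 bumps 3 from row 1; 3 bumps 4 from row 2; 4 bumps 5 from row 3; 5 starts row 4. P = [[1, 2], [3], [4], [5]], Q = [[1, 3], [2], [4], [5]].

So P = [[1, 2], [3], [4], [5]], Q = [[1, 3], [2], [4], [5]].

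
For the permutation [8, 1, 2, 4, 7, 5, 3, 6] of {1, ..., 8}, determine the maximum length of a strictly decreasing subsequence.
4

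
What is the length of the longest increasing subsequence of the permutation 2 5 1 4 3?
2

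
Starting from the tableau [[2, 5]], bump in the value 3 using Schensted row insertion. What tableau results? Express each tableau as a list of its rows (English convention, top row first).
[[2, 3], [5]]

In row 1, 3 replaces 5 (the leftmost entry greater than 3); 5 is bumped to row 2. 5 starts a new row 2. The new tableau is [[2, 3], [5]].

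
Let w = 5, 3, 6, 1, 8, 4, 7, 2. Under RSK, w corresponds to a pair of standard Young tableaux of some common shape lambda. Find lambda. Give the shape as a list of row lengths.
[3, 3, 2]

Row-insert each entry into an empty tableau.

After inserting 5: P = [[5]].
After inserting 3: P = [[3], [5]].
After inserting 6: P = [[3, 6], [5]].
After inserting 1: P = [[1, 6], [3], [5]].
After inserting 8: P = [[1, 6, 8], [3], [5]].
After inserting 4: P = [[1, 4, 8], [3, 6], [5]].
After inserting 7: P = [[1, 4, 7], [3, 6, 8], [5]].
After inserting 2: P = [[1, 2, 7], [3, 4, 8], [5, 6]].

The final insertion tableau P = [[1, 2, 7], [3, 4, 8], [5, 6]] has shape [3, 3, 2].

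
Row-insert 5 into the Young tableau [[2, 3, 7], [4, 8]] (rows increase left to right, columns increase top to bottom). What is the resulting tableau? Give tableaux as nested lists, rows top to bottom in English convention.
[[2, 3, 5], [4, 7], [8]]

In row 1, 5 replaces 7 (the leftmost entry greater than 5); 7 is bumped to row 2. In row 2, 7 replaces 8 (the leftmost entry greater than 7); 8 is bumped to row 3. 8 starts a new row 3. The new tableau is [[2, 3, 5], [4, 7], [8]].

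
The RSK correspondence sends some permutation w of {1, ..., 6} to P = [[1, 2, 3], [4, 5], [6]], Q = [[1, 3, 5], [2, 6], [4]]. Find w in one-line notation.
Reverse the RSK construction: for i from n down to 1, find the cell of Q containing i, remove the entry at that cell from P, and reverse-bump it up through P; the value ejected from row 1 is w(i).

Step i=6: Q has 6 at row 2, column 2; remove 5 from row 2 of P and reverse-bump: 5 enters row 1 and ejects 3. So w(6) = 3. P is now [[1, 2, 5], [4], [6]].
Step i=5: Q has 5 at row 1, column 3; remove that cell from P, ejecting 5. So w(5) = 5. P is now [[1, 2], [4], [6]].
Step i=4: Q has 4 at row 3, column 1; remove 6 from row 3 of P and reverse-bump: 6 enters row 2 and ejects 4; 4 enters row 1 and ejects 2. So w(4) = 2. P is now [[1, 4], [6]].
Step i=3: Q has 3 at row 1, column 2; remove that cell from P, ejecting 4. So w(3) = 4. P is now [[1], [6]].
Step i=2: Q has 2 at row 2, column 1; remove 6 from row 2 of P and reverse-bump: 6 enters row 1 and ejects 1. So w(2) = 1. P is now [[6]].
Step i=1: Q has 1 at row 1, column 1; remove that cell from P, ejecting 6. So w(1) = 6. P is now [].

So w = 6 1 4 2 5 3.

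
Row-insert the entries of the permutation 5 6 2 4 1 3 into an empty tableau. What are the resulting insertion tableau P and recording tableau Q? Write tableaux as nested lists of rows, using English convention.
P = [[1, 3], [2, 4], [5, 6]], Q = [[1, 2], [3, 4], [5, 6]]

Insert each entry of the permutation into P by Schensted row insertion, recording in Q the position of each new cell.

Insert 5: appended to row 1. P = [[5]], Q = [[1]].
Insert 6: appended to row 1. P = [[5, 6]], Q = [[1, 2]].
Insert 2: 2 bumps 5 from row 1; 5 starts row 2. P = [[2, 6], [5]], Q = [[1, 2], [3]].
Insert 4: 4 bumps 6 from row 1; 6 appends to row 2. P = [[2, 4], [5, 6]], Q = [[1, 2], [3, 4]].
Insert 1: 1 bumps 2 from row 1; 2 bumps 5 from row 2; 5 starts row 3. P = [[1, 4], [2, 6], [5]], Q = [[1, 2], [3, 4], [5]].
Insert 3: 3 bumps 4 from row 1; 4 bumps 6 from row 2; 6 appends to row 3. P = [[1, 3], [2, 4], [5, 6]], Q = [[1, 2], [3, 4], [5, 6]].

So P = [[1, 3], [2, 4], [5, 6]], Q = [[1, 2], [3, 4], [5, 6]].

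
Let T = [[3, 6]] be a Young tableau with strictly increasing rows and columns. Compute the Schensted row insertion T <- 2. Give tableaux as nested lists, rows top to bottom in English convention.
In row 1, 2 replaces 3 (the leftmost entry greater than 2); 3 is bumped to row 2. 3 starts a new row 2. The new tableau is [[2, 6], [3]].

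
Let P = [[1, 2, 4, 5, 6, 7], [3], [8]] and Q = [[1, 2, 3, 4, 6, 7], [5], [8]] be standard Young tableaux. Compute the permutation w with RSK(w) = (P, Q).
Reverse the RSK construction: for i from n down to 1, find the cell of Q containing i, remove the entry at that cell from P, and reverse-bump it up through P; the value ejected from row 1 is w(i).

Step i=8: Q has 8 at row 3, column 1; remove 8 from row 3 of P and reverse-bump: 8 enters row 2 and ejects 3; 3 enters row 1 and ejects 2. So w(8) = 2. P is now [[1, 3, 4, 5, 6, 7], [8]].
Step i=7: Q has 7 at row 1, column 6; remove that cell from P, ejecting 7. So w(7) = 7. P is now [[1, 3, 4, 5, 6], [8]].
Step i=6: Q has 6 at row 1, column 5; remove that cell from P, ejecting 6. So w(6) = 6. P is now [[1, 3, 4, 5], [8]].
Step i=5: Q has 5 at row 2, column 1; remove 8 from row 2 of P and reverse-bump: 8 enters row 1 and ejects 5. So w(5) = 5. P is now [[1, 3, 4, 8]].
Step i=4: Q has 4 at row 1, column 4; remove that cell from P, ejecting 8. So w(4) = 8. P is now [[1, 3, 4]].
Step i=3: Q has 3 at row 1, column 3; remove that cell from P, ejecting 4. So w(3) = 4. P is now [[1, 3]].
Step i=2: Q has 2 at row 1, column 2; remove that cell from P, ejecting 3. So w(2) = 3. P is now [[1]].
Step i=1: Q has 1 at row 1, column 1; remove that cell from P, ejecting 1. So w(1) = 1. P is now [].

So w = 1 3 4 8 5 6 7 2.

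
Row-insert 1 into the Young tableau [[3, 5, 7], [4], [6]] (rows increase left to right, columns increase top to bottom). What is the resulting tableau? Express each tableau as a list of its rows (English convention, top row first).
[[1, 5, 7], [3], [4], [6]]

In row 1, 1 replaces 3 (the leftmost entry greater than 1); 3 is bumped to row 2. In row 2, 3 replaces 4 (the leftmost entry greater than 3); 4 is bumped to row 3. In row 3, 4 replaces 6 (the leftmost entry greater than 4); 6 is bumped to row 4. 6 starts a new row 4. The new tableau is [[1, 5, 7], [3], [4], [6]].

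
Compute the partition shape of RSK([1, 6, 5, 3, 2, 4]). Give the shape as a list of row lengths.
Row-insert each entry into an empty tableau.

After inserting 1: P = [[1]].
After inserting 6: P = [[1, 6]].
After inserting 5: P = [[1, 5], [6]].
After inserting 3: P = [[1, 3], [5], [6]].
After inserting 2: P = [[1, 2], [3], [5], [6]].
After inserting 4: P = [[1, 2, 4], [3], [5], [6]].

The final insertion tableau P = [[1, 2, 4], [3], [5], [6]] has shape [3, 1, 1, 1].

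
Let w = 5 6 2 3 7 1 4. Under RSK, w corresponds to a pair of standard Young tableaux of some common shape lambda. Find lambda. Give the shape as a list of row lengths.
[3, 3, 1]

Row-insert each entry into an empty tableau.

After inserting 5: P = [[5]].
After inserting 6: P = [[5, 6]].
After inserting 2: P = [[2, 6], [5]].
After inserting 3: P = [[2, 3], [5, 6]].
After inserting 7: P = [[2, 3, 7], [5, 6]].
After inserting 1: P = [[1, 3, 7], [2, 6], [5]].
After inserting 4: P = [[1, 3, 4], [2, 6, 7], [5]].

The final insertion tableau P = [[1, 3, 4], [2, 6, 7], [5]] has shape [3, 3, 1].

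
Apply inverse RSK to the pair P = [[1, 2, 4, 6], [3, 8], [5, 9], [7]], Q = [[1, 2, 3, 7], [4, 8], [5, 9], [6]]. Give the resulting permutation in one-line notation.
1 3 7 5 4 2 9 8 6

Reverse the RSK construction: for i from n down to 1, find the cell of Q containing i, remove the entry at that cell from P, and reverse-bump it up through P; the value ejected from row 1 is w(i).

Step i=9: Q has 9 at row 3, column 2; remove 9 from row 3 of P and reverse-bump: 9 enters row 2 and ejects 8; 8 enters row 1 and ejects 6. So w(9) = 6. P is now [[1, 2, 4, 8], [3, 9], [5], [7]].
Step i=8: Q has 8 at row 2, column 2; remove 9 from row 2 of P and reverse-bump: 9 enters row 1 and ejects 8. So w(8) = 8. P is now [[1, 2, 4, 9], [3], [5], [7]].
Step i=7: Q has 7 at row 1, column 4; remove that cell from P, ejecting 9. So w(7) = 9. P is now [[1, 2, 4], [3], [5], [7]].
Step i=6: Q has 6 at row 4, column 1; remove 7 from row 4 of P and reverse-bump: 7 enters row 3 and ejects 5; 5 enters row 2 and ejects 3; 3 enters row 1 and ejects 2. So w(6) = 2. P is now [[1, 3, 4], [5], [7]].
Step i=5: Q has 5 at row 3, column 1; remove 7 from row 3 of P and reverse-bump: 7 enters row 2 and ejects 5; 5 enters row 1 and ejects 4. So w(5) = 4. P is now [[1, 3, 5], [7]].
Step i=4: Q has 4 at row 2, column 1; remove 7 from row 2 of P and reverse-bump: 7 enters row 1 and ejects 5. So w(4) = 5. P is now [[1, 3, 7]].
Step i=3: Q has 3 at row 1, column 3; remove that cell from P, ejecting 7. So w(3) = 7. P is now [[1, 3]].
Step i=2: Q has 2 at row 1, column 2; remove that cell from P, ejecting 3. So w(2) = 3. P is now [[1]].
Step i=1: Q has 1 at row 1, column 1; remove that cell from P, ejecting 1. So w(1) = 1. P is now [].

So w = 1 3 7 5 4 2 9 8 6.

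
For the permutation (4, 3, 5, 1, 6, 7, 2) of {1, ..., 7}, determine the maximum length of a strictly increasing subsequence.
4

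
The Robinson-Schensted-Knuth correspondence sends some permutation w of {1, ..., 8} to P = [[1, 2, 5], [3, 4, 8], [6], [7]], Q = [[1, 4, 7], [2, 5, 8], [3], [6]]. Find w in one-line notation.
7 3 1 6 4 2 8 5

Reverse the RSK construction: for i from n down to 1, find the cell of Q containing i, remove the entry at that cell from P, and reverse-bump it up through P; the value ejected from row 1 is w(i).

Step i=8: Q has 8 at row 2, column 3; remove 8 from row 2 of P and reverse-bump: 8 enters row 1 and ejects 5. So w(8) = 5. P is now [[1, 2, 8], [3, 4], [6], [7]].
Step i=7: Q has 7 at row 1, column 3; remove that cell from P, ejecting 8. So w(7) = 8. P is now [[1, 2], [3, 4], [6], [7]].
Step i=6: Q has 6 at row 4, column 1; remove 7 from row 4 of P and reverse-bump: 7 enters row 3 and ejects 6; 6 enters row 2 and ejects 4; 4 enters row 1 and ejects 2. So w(6) = 2. P is now [[1, 4], [3, 6], [7]].
Step i=5: Q has 5 at row 2, column 2; remove 6 from row 2 of P and reverse-bump: 6 enters row 1 and ejects 4. So w(5) = 4. P is now [[1, 6], [3], [7]].
Step i=4: Q has 4 at row 1, column 2; remove that cell from P, ejecting 6. So w(4) = 6. P is now [[1], [3], [7]].
Step i=3: Q has 3 at row 3, column 1; remove 7 from row 3 of P and reverse-bump: 7 enters row 2 and ejects 3; 3 enters row 1 and ejects 1. So w(3) = 1. P is now [[3], [7]].
Step i=2: Q has 2 at row 2, column 1; remove 7 from row 2 of P and reverse-bump: 7 enters row 1 and ejects 3. So w(2) = 3. P is now [[7]].
Step i=1: Q has 1 at row 1, column 1; remove that cell from P, ejecting 7. So w(1) = 7. P is now [].

So w = 7 3 1 6 4 2 8 5.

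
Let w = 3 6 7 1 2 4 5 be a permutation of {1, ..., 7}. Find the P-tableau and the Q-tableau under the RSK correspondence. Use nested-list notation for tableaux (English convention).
Insert each entry of the permutation into P by Schensted row insertion, recording in Q the position of each new cell.

Insert 3: appended to row 1. P = [[3]].
Insert 6: appended to row 1. P = [[3, 6]].
Insert 7: appended to row 1. P = [[3, 6, 7]].
Insert 1: 1 bumps 3 from row 1; 3 starts row 2. P = [[1, 6, 7], [3]].
Insert 2: 2 bumps 6 from row 1; 6 appends to row 2. P = [[1, 2, 7], [3, 6]].
Insert 4: 4 bumps 7 from row 1; 7 appends to row 2. P = [[1, 2, 4], [3, 6, 7]].
Insert 5: appended to row 1. P = [[1, 2, 4, 5], [3, 6, 7]].

So P = [[1, 2, 4, 5], [3, 6, 7]], Q = [[1, 2, 3, 7], [4, 5, 6]].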